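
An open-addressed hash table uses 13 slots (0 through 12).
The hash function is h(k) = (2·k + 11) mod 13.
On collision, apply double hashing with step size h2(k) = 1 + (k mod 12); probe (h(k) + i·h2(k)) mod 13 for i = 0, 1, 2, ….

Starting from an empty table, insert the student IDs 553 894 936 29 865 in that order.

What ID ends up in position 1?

865

553: h=12 → slot 12
894: h=5 → slot 5
936: h=11 → slot 11
29: h=4 → slot 4
865: h=12, h2=2, probe 12,1 → slot 1
Table: [-, 865, -, -, 29, 894, -, -, -, -, -, 936, 553]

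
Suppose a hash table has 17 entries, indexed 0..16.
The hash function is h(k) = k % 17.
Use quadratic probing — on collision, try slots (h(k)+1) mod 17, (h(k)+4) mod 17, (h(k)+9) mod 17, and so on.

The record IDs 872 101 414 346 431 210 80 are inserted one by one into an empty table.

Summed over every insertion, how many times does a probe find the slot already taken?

6

872: h=5 => slot 5
101: h=16 => slot 16
414: h=6 => slot 6
346: h=6, probe 6,7 => slot 7
431: h=6, probe 6,7,10 => slot 10
210: h=6, probe 6,7,10,15 => slot 15
80: h=12 => slot 12
Table: [—, —, —, —, —, 872, 414, 346, —, —, 431, —, 80, —, —, 210, 101]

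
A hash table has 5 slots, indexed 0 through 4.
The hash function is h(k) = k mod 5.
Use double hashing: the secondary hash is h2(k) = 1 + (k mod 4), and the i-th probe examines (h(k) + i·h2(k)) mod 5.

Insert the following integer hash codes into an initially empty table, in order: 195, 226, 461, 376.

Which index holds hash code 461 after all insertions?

Insert 195: h=0, slot 0 empty => index 0.
Insert 226: h=1, slot 1 empty => index 1.
Insert 461: h=1, h2=2, slot 1 occupied => index 3.
Insert 376: h=1, h2=1, slot 1 occupied => index 2.
Table: [195, 226, 376, 461, ∅]

3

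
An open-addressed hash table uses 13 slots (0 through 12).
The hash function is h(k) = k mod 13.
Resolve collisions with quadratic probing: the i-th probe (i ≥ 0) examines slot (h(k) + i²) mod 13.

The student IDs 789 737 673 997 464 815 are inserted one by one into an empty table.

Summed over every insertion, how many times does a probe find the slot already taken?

11

789 hashes to 9; slot 9 is free → place at 9.
737 hashes to 9; 9 taken → place at 10.
673 hashes to 10; 10 taken → place at 11.
997 hashes to 9; 9,10 taken → place at 0.
464 hashes to 9; 9,10,0 taken → place at 5.
815 hashes to 9; 9,10,0,5 taken → place at 12.
Table: [997, —, —, —, —, 464, —, —, —, 789, 737, 673, 815]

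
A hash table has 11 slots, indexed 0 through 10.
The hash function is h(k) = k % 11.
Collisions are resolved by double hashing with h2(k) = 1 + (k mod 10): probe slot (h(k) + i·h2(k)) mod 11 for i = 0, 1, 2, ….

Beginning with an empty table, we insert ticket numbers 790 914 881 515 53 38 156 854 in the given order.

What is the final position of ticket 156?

8

790: h=9 → slot 9
914: h=1 → slot 1
881: h=1, h2=2, probe 1,3 → slot 3
515: h=9, h2=6, probe 9,4 → slot 4
53: h=9, h2=4, probe 9,2 → slot 2
38: h=5 → slot 5
156: h=2, h2=7, probe 2,9,5,1,8 → slot 8
854: h=7 → slot 7
Table: [., 914, 53, 881, 515, 38, ., 854, 156, 790, .]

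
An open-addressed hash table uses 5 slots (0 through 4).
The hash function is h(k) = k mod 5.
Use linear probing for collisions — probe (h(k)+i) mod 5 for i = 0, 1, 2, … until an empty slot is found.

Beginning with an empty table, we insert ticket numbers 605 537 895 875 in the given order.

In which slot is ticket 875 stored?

3

605 hashes to 0; slot 0 is free => place at 0.
537 hashes to 2; slot 2 is free => place at 2.
895 hashes to 0; 0 taken => place at 1.
875 hashes to 0; 0,1,2 taken => place at 3.
Table: [605, 895, 537, 875, .]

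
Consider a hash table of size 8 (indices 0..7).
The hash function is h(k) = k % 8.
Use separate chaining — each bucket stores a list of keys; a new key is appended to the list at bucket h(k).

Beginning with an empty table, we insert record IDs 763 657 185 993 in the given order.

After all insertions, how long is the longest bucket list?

3

763 → bucket 3
657 → bucket 1
185 → bucket 1 (collision)
993 → bucket 1 (collision)
Final buckets:
0: —
1: 657 -> 185 -> 993
2: —
3: 763
4: —
5: —
6: —
7: —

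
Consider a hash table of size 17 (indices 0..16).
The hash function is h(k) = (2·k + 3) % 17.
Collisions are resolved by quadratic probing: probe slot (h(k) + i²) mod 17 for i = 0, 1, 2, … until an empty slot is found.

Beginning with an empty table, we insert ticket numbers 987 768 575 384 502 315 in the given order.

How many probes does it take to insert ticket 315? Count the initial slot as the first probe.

Insert 987: h=5, slot 5 empty → index 5.
Insert 768: h=9, slot 9 empty → index 9.
Insert 575: h=14, slot 14 empty → index 14.
Insert 384: h=6, slot 6 empty → index 6.
Insert 502: h=4, slot 4 empty → index 4.
Insert 315: h=4, slots 4,5 occupied → index 8.
Table: [-, -, -, -, 502, 987, 384, -, 315, 768, -, -, -, -, 575, -, -]

3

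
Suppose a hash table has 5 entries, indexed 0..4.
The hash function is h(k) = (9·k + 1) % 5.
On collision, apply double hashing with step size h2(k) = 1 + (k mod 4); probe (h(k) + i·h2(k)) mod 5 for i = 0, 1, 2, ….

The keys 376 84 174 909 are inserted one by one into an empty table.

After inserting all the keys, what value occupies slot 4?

Insert 376: h=0, slot 0 empty => index 0.
Insert 84: h=2, slot 2 empty => index 2.
Insert 174: h=2, h2=3, slots 2,0 occupied => index 3.
Insert 909: h=2, h2=2, slot 2 occupied => index 4.
Table: [376, -, 84, 174, 909]

909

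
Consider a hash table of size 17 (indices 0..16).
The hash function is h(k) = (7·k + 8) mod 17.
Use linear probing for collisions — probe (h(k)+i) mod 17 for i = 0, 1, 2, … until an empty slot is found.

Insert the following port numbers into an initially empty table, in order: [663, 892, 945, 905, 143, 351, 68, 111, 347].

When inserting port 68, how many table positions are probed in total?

2

Insert 663: h=8, slot 8 empty => index 8.
Insert 892: h=13, slot 13 empty => index 13.
Insert 945: h=10, slot 10 empty => index 10.
Insert 905: h=2, slot 2 empty => index 2.
Insert 143: h=6, slot 6 empty => index 6.
Insert 351: h=0, slot 0 empty => index 0.
Insert 68: h=8, slot 8 occupied => index 9.
Insert 111: h=3, slot 3 empty => index 3.
Insert 347: h=6, slot 6 occupied => index 7.
Table: [351, —, 905, 111, —, —, 143, 347, 663, 68, 945, —, —, 892, —, —, —]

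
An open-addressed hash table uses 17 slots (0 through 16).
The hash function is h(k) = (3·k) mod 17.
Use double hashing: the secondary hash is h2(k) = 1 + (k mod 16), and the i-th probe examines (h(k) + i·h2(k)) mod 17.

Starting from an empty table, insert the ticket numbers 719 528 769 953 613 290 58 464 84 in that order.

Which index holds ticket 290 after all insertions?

6

719: h=15 => slot 15
528: h=3 => slot 3
769: h=12 => slot 12
953: h=3, h2=10, probe 3,13 => slot 13
613: h=3, h2=6, probe 3,9 => slot 9
290: h=3, h2=3, probe 3,6 => slot 6
58: h=4 => slot 4
464: h=15, h2=1, probe 15,16 => slot 16
84: h=14 => slot 14
Table: [., ., ., 528, 58, ., 290, ., ., 613, ., ., 769, 953, 84, 719, 464]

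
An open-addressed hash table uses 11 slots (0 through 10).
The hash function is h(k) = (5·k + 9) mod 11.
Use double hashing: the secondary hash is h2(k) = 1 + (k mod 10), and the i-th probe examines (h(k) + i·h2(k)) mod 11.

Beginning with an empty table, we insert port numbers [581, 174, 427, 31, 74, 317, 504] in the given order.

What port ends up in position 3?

504

Insert 581: h=10, slot 10 empty → index 10.
Insert 174: h=10, h2=5, slot 10 occupied → index 4.
Insert 427: h=10, h2=8, slot 10 occupied → index 7.
Insert 31: h=10, h2=2, slot 10 occupied → index 1.
Insert 74: h=5, slot 5 empty → index 5.
Insert 317: h=10, h2=8, slots 10,7,4,1 occupied → index 9.
Insert 504: h=10, h2=5, slots 10,4,9 occupied → index 3.
Table: [—, 31, —, 504, 174, 74, —, 427, —, 317, 581]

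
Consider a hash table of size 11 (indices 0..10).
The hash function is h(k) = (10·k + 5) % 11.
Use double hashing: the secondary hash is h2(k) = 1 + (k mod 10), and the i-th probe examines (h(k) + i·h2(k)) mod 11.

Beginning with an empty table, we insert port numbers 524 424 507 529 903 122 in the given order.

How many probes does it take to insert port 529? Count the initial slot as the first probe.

Insert 524: h=9, slot 9 empty -> index 9.
Insert 424: h=10, slot 10 empty -> index 10.
Insert 507: h=4, slot 4 empty -> index 4.
Insert 529: h=4, h2=10, slot 4 occupied -> index 3.
Insert 903: h=4, h2=4, slot 4 occupied -> index 8.
Insert 122: h=4, h2=3, slot 4 occupied -> index 7.
Table: [∅, ∅, ∅, 529, 507, ∅, ∅, 122, 903, 524, 424]

2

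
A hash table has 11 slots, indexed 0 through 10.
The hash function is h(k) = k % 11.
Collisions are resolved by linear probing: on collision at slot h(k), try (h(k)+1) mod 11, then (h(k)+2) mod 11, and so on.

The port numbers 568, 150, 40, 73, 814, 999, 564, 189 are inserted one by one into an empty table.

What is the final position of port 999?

568: h=7 -> slot 7
150: h=7, probe 7,8 -> slot 8
40: h=7, probe 7,8,9 -> slot 9
73: h=7, probe 7,8,9,10 -> slot 10
814: h=0 -> slot 0
999: h=9, probe 9,10,0,1 -> slot 1
564: h=3 -> slot 3
189: h=2 -> slot 2
Table: [814, 999, 189, 564, ., ., ., 568, 150, 40, 73]

1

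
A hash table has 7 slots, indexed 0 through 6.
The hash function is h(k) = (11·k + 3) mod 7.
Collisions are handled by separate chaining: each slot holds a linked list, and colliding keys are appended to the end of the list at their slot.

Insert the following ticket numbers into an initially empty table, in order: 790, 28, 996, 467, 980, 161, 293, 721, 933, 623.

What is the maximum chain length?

5

790 -> bucket 6
28 -> bucket 3
996 -> bucket 4
467 -> bucket 2
980 -> bucket 3 (collision)
161 -> bucket 3 (collision)
293 -> bucket 6 (collision)
721 -> bucket 3 (collision)
933 -> bucket 4 (collision)
623 -> bucket 3 (collision)
Final buckets:
0: —
1: —
2: 467
3: 28 -> 980 -> 161 -> 721 -> 623
4: 996 -> 933
5: —
6: 790 -> 293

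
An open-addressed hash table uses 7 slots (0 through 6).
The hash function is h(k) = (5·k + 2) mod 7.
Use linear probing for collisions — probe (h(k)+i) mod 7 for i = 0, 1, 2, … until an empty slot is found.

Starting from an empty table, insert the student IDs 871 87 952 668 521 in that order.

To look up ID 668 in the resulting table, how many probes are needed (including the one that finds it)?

3

871 hashes to 3; slot 3 is free → place at 3.
87 hashes to 3; 3 taken → place at 4.
952 hashes to 2; slot 2 is free → place at 2.
668 hashes to 3; 3,4 taken → place at 5.
521 hashes to 3; 3,4,5 taken → place at 6.
Table: [-, -, 952, 871, 87, 668, 521]
Lookup 668: h=3, probe 3,4,5 → found at 5.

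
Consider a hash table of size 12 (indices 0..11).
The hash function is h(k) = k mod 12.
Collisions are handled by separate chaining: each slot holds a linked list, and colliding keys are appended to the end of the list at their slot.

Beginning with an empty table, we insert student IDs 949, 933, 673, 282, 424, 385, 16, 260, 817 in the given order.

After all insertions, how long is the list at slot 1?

4

Insert 949: h=1, bucket 1 empty → new chain.
Insert 933: h=9, bucket 9 empty → new chain.
Insert 673: h=1, bucket 1 nonempty → append to chain.
Insert 282: h=6, bucket 6 empty → new chain.
Insert 424: h=4, bucket 4 empty → new chain.
Insert 385: h=1, bucket 1 nonempty → append to chain.
Insert 16: h=4, bucket 4 nonempty → append to chain.
Insert 260: h=8, bucket 8 empty → new chain.
Insert 817: h=1, bucket 1 nonempty → append to chain.
Final buckets:
0: -
1: 949 -> 673 -> 385 -> 817
2: -
3: -
4: 424 -> 16
5: -
6: 282
7: -
8: 260
9: 933
10: -
11: -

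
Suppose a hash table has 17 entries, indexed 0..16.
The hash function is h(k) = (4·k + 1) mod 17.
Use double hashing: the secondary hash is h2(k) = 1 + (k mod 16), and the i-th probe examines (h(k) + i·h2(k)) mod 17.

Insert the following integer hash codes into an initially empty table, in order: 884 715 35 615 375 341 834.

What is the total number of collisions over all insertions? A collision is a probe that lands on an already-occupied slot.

5

Insert 884: h=1, slot 1 empty -> index 1.
Insert 715: h=5, slot 5 empty -> index 5.
Insert 35: h=5, h2=4, slot 5 occupied -> index 9.
Insert 615: h=13, slot 13 empty -> index 13.
Insert 375: h=5, h2=8, slots 5,13 occupied -> index 4.
Insert 341: h=5, h2=6, slot 5 occupied -> index 11.
Insert 834: h=5, h2=3, slot 5 occupied -> index 8.
Table: [—, 884, —, —, 375, 715, —, —, 834, 35, —, 341, —, 615, —, —, —]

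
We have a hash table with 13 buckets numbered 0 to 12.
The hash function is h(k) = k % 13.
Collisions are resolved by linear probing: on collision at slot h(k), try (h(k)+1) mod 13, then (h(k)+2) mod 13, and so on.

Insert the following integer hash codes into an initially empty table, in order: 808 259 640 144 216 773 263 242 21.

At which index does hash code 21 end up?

10

Insert 808: h=2, slot 2 empty -> index 2.
Insert 259: h=12, slot 12 empty -> index 12.
Insert 640: h=3, slot 3 empty -> index 3.
Insert 144: h=1, slot 1 empty -> index 1.
Insert 216: h=8, slot 8 empty -> index 8.
Insert 773: h=6, slot 6 empty -> index 6.
Insert 263: h=3, slot 3 occupied -> index 4.
Insert 242: h=8, slot 8 occupied -> index 9.
Insert 21: h=8, slots 8,9 occupied -> index 10.
Table: [., 144, 808, 640, 263, ., 773, ., 216, 242, 21, ., 259]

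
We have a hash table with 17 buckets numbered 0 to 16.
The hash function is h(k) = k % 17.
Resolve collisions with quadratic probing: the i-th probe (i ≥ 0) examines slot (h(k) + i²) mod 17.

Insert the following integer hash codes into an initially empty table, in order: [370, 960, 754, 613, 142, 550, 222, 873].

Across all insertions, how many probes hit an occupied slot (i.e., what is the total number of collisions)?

370: h=13 => slot 13
960: h=8 => slot 8
754: h=6 => slot 6
613: h=1 => slot 1
142: h=6, probe 6,7 => slot 7
550: h=6, probe 6,7,10 => slot 10
222: h=1, probe 1,2 => slot 2
873: h=6, probe 6,7,10,15 => slot 15
Table: [∅, 613, 222, ∅, ∅, ∅, 754, 142, 960, ∅, 550, ∅, ∅, 370, ∅, 873, ∅]

7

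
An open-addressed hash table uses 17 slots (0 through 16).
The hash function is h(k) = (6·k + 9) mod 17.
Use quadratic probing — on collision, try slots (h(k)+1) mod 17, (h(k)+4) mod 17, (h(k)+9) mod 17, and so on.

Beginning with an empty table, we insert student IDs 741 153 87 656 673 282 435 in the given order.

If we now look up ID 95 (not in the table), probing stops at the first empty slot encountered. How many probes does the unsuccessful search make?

7

741: h=1 → slot 1
153: h=9 → slot 9
87: h=4 → slot 4
656: h=1, probe 1,2 → slot 2
673: h=1, probe 1,2,5 → slot 5
282: h=1, probe 1,2,5,10 → slot 10
435: h=1, probe 1,2,5,10,0 → slot 0
Table: [435, 741, 656, ., 87, 673, ., ., ., 153, 282, ., ., ., ., ., .]
Lookup 95: h=1, probe 1,2,5,10,0,9,3 → slot 3 empty, not found.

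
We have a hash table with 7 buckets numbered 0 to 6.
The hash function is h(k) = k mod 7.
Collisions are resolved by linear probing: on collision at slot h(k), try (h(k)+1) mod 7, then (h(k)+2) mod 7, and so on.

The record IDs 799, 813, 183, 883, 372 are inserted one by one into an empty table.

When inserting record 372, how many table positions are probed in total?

5

Insert 799: h=1, slot 1 empty => index 1.
Insert 813: h=1, slot 1 occupied => index 2.
Insert 183: h=1, slots 1,2 occupied => index 3.
Insert 883: h=1, slots 1,2,3 occupied => index 4.
Insert 372: h=1, slots 1,2,3,4 occupied => index 5.
Table: [., 799, 813, 183, 883, 372, .]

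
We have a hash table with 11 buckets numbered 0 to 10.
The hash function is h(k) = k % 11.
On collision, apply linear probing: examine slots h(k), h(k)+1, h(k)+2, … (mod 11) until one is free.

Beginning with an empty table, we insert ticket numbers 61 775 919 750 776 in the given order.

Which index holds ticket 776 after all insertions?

Insert 61: h=6, slot 6 empty → index 6.
Insert 775: h=5, slot 5 empty → index 5.
Insert 919: h=6, slot 6 occupied → index 7.
Insert 750: h=2, slot 2 empty → index 2.
Insert 776: h=6, slots 6,7 occupied → index 8.
Table: [-, -, 750, -, -, 775, 61, 919, 776, -, -]

8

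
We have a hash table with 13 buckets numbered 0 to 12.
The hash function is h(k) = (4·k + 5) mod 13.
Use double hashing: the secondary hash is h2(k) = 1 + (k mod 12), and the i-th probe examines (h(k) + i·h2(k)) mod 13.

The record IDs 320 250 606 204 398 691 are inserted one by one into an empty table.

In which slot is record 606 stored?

320: h=11 → slot 11
250: h=4 → slot 4
606: h=11, h2=7, probe 11,5 → slot 5
204: h=2 → slot 2
398: h=11, h2=3, probe 11,1 → slot 1
691: h=0 → slot 0
Table: [691, 398, 204, ∅, 250, 606, ∅, ∅, ∅, ∅, ∅, 320, ∅]

5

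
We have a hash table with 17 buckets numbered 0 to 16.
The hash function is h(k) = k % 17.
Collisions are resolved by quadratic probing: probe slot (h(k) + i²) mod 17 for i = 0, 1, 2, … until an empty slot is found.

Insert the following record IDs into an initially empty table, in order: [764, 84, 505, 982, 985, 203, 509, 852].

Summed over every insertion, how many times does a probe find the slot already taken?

10

Insert 764: h=16, slot 16 empty => index 16.
Insert 84: h=16, slot 16 occupied => index 0.
Insert 505: h=12, slot 12 empty => index 12.
Insert 982: h=13, slot 13 empty => index 13.
Insert 985: h=16, slots 16,0 occupied => index 3.
Insert 203: h=16, slots 16,0,3 occupied => index 8.
Insert 509: h=16, slots 16,0,3,8 occupied => index 15.
Insert 852: h=2, slot 2 empty => index 2.
Table: [84, —, 852, 985, —, —, —, —, 203, —, —, —, 505, 982, —, 509, 764]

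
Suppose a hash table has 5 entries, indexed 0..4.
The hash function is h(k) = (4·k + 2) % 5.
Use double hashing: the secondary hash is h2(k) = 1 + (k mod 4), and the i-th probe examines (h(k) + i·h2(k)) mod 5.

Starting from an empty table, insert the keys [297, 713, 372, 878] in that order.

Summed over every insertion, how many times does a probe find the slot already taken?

2

297: h=0 -> slot 0
713: h=4 -> slot 4
372: h=0, h2=1, probe 0,1 -> slot 1
878: h=4, h2=3, probe 4,2 -> slot 2
Table: [297, 372, 878, _, 713]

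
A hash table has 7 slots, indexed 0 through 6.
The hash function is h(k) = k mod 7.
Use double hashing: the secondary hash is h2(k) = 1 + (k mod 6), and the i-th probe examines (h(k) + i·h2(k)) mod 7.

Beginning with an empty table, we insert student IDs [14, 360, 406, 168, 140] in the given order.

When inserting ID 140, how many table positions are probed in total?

3

14: h=0 -> slot 0
360: h=3 -> slot 3
406: h=0, h2=5, probe 0,5 -> slot 5
168: h=0, h2=1, probe 0,1 -> slot 1
140: h=0, h2=3, probe 0,3,6 -> slot 6
Table: [14, 168, ., 360, ., 406, 140]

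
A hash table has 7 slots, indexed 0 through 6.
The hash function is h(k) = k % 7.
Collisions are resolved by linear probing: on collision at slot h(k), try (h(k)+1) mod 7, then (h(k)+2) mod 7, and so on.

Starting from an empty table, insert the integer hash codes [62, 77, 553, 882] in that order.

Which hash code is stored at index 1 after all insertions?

553

62 hashes to 6; slot 6 is free -> place at 6.
77 hashes to 0; slot 0 is free -> place at 0.
553 hashes to 0; 0 taken -> place at 1.
882 hashes to 0; 0,1 taken -> place at 2.
Table: [77, 553, 882, ∅, ∅, ∅, 62]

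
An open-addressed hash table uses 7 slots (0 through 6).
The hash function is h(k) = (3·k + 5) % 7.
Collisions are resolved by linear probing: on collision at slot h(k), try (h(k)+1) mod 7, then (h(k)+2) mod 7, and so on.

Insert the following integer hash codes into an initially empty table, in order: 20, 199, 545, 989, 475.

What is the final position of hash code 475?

5

20: h=2 → slot 2
199: h=0 → slot 0
545: h=2, probe 2,3 → slot 3
989: h=4 → slot 4
475: h=2, probe 2,3,4,5 → slot 5
Table: [199, -, 20, 545, 989, 475, -]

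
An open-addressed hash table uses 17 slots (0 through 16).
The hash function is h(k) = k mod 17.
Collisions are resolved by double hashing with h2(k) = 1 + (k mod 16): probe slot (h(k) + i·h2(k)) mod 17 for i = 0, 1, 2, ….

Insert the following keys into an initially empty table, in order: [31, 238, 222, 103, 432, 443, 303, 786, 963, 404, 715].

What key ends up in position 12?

303

31: h=14 -> slot 14
238: h=0 -> slot 0
222: h=1 -> slot 1
103: h=1, h2=8, probe 1,9 -> slot 9
432: h=7 -> slot 7
443: h=1, h2=12, probe 1,13 -> slot 13
303: h=14, h2=16, probe 14,13,12 -> slot 12
786: h=4 -> slot 4
963: h=11 -> slot 11
404: h=13, h2=5, probe 13,1,6 -> slot 6
715: h=1, h2=12, probe 1,13,8 -> slot 8
Table: [238, 222, ., ., 786, ., 404, 432, 715, 103, ., 963, 303, 443, 31, ., .]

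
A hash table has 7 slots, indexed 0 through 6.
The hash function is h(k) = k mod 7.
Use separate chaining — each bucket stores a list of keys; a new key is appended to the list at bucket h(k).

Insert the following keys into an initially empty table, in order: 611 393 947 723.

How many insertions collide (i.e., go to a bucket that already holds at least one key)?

Insert 611: h=2, bucket 2 empty → new chain.
Insert 393: h=1, bucket 1 empty → new chain.
Insert 947: h=2, bucket 2 nonempty → append to chain.
Insert 723: h=2, bucket 2 nonempty → append to chain.
Final buckets:
0: _
1: 393
2: 611 -> 947 -> 723
3: _
4: _
5: _
6: _

2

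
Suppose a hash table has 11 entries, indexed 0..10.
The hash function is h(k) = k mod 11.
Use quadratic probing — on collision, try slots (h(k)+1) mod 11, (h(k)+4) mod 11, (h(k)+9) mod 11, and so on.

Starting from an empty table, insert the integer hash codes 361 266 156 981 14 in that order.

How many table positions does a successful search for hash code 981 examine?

361: h=9 → slot 9
266: h=2 → slot 2
156: h=2, probe 2,3 → slot 3
981: h=2, probe 2,3,6 → slot 6
14: h=3, probe 3,4 → slot 4
Table: [., ., 266, 156, 14, ., 981, ., ., 361, .]
Lookup 981: h=2, probe 2,3,6 → found at 6.

3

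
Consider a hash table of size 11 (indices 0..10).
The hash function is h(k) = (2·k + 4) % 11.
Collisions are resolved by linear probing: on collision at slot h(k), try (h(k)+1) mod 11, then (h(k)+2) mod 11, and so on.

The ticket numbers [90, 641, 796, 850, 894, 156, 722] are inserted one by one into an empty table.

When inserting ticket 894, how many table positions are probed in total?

4

90: h=8 → slot 8
641: h=10 → slot 10
796: h=1 → slot 1
850: h=10, probe 10,0 → slot 0
894: h=10, probe 10,0,1,2 → slot 2
156: h=8, probe 8,9 → slot 9
722: h=7 → slot 7
Table: [850, 796, 894, _, _, _, _, 722, 90, 156, 641]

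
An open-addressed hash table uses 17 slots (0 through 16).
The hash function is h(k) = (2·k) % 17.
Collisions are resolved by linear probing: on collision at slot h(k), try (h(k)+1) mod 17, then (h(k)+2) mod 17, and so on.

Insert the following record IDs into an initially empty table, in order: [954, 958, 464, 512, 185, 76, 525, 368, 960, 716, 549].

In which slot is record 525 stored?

954: h=4 => slot 4
958: h=12 => slot 12
464: h=10 => slot 10
512: h=4, probe 4,5 => slot 5
185: h=13 => slot 13
76: h=16 => slot 16
525: h=13, probe 13,14 => slot 14
368: h=5, probe 5,6 => slot 6
960: h=16, probe 16,0 => slot 0
716: h=4, probe 4,5,6,7 => slot 7
549: h=10, probe 10,11 => slot 11
Table: [960, -, -, -, 954, 512, 368, 716, -, -, 464, 549, 958, 185, 525, -, 76]

14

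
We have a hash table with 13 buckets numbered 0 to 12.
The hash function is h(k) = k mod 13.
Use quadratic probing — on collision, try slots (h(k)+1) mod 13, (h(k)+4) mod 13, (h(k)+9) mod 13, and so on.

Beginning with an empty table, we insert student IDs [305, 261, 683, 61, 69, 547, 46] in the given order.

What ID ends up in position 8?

Insert 305: h=6, slot 6 empty -> index 6.
Insert 261: h=1, slot 1 empty -> index 1.
Insert 683: h=7, slot 7 empty -> index 7.
Insert 61: h=9, slot 9 empty -> index 9.
Insert 69: h=4, slot 4 empty -> index 4.
Insert 547: h=1, slot 1 occupied -> index 2.
Insert 46: h=7, slot 7 occupied -> index 8.
Table: [—, 261, 547, —, 69, —, 305, 683, 46, 61, —, —, —]

46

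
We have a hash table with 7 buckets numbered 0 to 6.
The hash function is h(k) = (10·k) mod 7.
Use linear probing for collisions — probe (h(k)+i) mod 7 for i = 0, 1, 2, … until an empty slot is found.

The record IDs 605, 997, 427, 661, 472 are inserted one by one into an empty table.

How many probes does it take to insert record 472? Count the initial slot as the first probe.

605: h=2 → slot 2
997: h=2, probe 2,3 → slot 3
427: h=0 → slot 0
661: h=2, probe 2,3,4 → slot 4
472: h=2, probe 2,3,4,5 → slot 5
Table: [427, -, 605, 997, 661, 472, -]

4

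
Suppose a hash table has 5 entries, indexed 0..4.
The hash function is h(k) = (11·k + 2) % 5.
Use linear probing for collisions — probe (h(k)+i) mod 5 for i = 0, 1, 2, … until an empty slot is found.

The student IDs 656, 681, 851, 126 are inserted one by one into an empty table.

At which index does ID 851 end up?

0

656 hashes to 3; slot 3 is free → place at 3.
681 hashes to 3; 3 taken → place at 4.
851 hashes to 3; 3,4 taken → place at 0.
126 hashes to 3; 3,4,0 taken → place at 1.
Table: [851, 126, ∅, 656, 681]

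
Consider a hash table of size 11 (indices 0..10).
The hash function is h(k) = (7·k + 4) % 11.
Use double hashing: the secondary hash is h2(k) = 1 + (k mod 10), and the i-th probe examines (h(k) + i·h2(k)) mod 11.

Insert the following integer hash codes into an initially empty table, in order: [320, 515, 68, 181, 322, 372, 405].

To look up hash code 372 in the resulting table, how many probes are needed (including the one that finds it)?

2

Insert 320: h=0, slot 0 empty -> index 0.
Insert 515: h=1, slot 1 empty -> index 1.
Insert 68: h=7, slot 7 empty -> index 7.
Insert 181: h=6, slot 6 empty -> index 6.
Insert 322: h=3, slot 3 empty -> index 3.
Insert 372: h=1, h2=3, slot 1 occupied -> index 4.
Insert 405: h=1, h2=6, slots 1,7 occupied -> index 2.
Table: [320, 515, 405, 322, 372, ∅, 181, 68, ∅, ∅, ∅]
Lookup 372: h=1, h2=3, probe 1,4 → found at 4.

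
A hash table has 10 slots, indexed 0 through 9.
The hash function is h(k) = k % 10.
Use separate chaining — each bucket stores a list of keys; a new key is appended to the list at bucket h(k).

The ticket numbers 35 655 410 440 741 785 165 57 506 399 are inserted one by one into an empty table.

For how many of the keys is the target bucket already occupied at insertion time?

4

35 -> bucket 5
655 -> bucket 5 (collision)
410 -> bucket 0
440 -> bucket 0 (collision)
741 -> bucket 1
785 -> bucket 5 (collision)
165 -> bucket 5 (collision)
57 -> bucket 7
506 -> bucket 6
399 -> bucket 9
Final buckets:
0: 410 -> 440
1: 741
2: —
3: —
4: —
5: 35 -> 655 -> 785 -> 165
6: 506
7: 57
8: —
9: 399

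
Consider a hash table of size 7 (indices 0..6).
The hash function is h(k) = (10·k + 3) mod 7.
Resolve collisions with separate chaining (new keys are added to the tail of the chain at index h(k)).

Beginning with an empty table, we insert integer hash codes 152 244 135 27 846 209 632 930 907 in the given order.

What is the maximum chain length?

152 -> bucket 4
244 -> bucket 0
135 -> bucket 2
27 -> bucket 0 (collision)
846 -> bucket 0 (collision)
209 -> bucket 0 (collision)
632 -> bucket 2 (collision)
930 -> bucket 0 (collision)
907 -> bucket 1
Final buckets:
0: 244 -> 27 -> 846 -> 209 -> 930
1: 907
2: 135 -> 632
3: .
4: 152
5: .
6: .

5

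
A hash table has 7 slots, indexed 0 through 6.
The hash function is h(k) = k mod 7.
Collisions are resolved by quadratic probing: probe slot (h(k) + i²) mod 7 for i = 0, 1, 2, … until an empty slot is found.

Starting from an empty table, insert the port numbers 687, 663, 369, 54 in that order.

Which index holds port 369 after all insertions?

6

Insert 687: h=1, slot 1 empty → index 1.
Insert 663: h=5, slot 5 empty → index 5.
Insert 369: h=5, slot 5 occupied → index 6.
Insert 54: h=5, slots 5,6 occupied → index 2.
Table: [., 687, 54, ., ., 663, 369]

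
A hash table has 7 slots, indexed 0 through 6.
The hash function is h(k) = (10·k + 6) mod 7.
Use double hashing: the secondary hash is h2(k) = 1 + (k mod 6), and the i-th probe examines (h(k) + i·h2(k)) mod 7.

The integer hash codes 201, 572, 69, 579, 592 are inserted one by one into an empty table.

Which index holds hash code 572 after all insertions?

3

201 hashes to 0; slot 0 is free => place at 0.
572 hashes to 0, h2=3; 0 taken => place at 3.
69 hashes to 3, h2=4; 3,0 taken => place at 4.
579 hashes to 0, h2=4; 0,4 taken => place at 1.
592 hashes to 4, h2=5; 4 taken => place at 2.
Table: [201, 579, 592, 572, 69, ∅, ∅]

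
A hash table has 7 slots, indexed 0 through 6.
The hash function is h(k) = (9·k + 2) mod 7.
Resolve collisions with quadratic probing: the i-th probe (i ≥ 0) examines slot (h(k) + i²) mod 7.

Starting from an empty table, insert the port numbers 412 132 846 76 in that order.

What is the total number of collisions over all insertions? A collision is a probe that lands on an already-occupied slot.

Insert 412: h=0, slot 0 empty → index 0.
Insert 132: h=0, slot 0 occupied → index 1.
Insert 846: h=0, slots 0,1 occupied → index 4.
Insert 76: h=0, slots 0,1,4 occupied → index 2.
Table: [412, 132, 76, ., 846, ., .]

6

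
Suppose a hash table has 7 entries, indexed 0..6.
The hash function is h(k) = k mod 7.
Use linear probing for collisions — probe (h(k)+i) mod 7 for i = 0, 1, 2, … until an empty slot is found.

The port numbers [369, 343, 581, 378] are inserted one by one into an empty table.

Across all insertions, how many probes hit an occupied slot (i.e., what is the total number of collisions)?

3

369 hashes to 5; slot 5 is free -> place at 5.
343 hashes to 0; slot 0 is free -> place at 0.
581 hashes to 0; 0 taken -> place at 1.
378 hashes to 0; 0,1 taken -> place at 2.
Table: [343, 581, 378, ., ., 369, .]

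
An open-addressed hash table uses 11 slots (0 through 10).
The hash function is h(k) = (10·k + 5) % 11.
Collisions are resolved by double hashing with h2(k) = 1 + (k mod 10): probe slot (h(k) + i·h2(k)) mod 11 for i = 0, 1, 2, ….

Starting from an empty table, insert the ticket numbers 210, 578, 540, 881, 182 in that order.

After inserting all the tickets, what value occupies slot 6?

881

Insert 210: h=4, slot 4 empty → index 4.
Insert 578: h=10, slot 10 empty → index 10.
Insert 540: h=4, h2=1, slot 4 occupied → index 5.
Insert 881: h=4, h2=2, slot 4 occupied → index 6.
Insert 182: h=10, h2=3, slot 10 occupied → index 2.
Table: [—, —, 182, —, 210, 540, 881, —, —, —, 578]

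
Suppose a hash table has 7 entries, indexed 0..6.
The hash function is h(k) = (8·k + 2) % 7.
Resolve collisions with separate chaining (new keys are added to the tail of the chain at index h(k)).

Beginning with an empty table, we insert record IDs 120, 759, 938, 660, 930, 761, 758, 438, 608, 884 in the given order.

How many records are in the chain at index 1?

120 -> bucket 3
759 -> bucket 5
938 -> bucket 2
660 -> bucket 4
930 -> bucket 1
761 -> bucket 0
758 -> bucket 4 (collision)
438 -> bucket 6
608 -> bucket 1 (collision)
884 -> bucket 4 (collision)
Final buckets:
0: 761
1: 930 -> 608
2: 938
3: 120
4: 660 -> 758 -> 884
5: 759
6: 438

2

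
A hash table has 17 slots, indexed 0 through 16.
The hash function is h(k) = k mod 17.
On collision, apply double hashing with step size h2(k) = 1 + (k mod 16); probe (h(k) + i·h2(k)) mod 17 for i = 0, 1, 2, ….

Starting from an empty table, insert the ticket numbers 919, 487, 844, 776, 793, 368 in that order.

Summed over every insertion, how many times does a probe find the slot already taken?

919: h=1 → slot 1
487: h=11 → slot 11
844: h=11, h2=13, probe 11,7 → slot 7
776: h=11, h2=9, probe 11,3 → slot 3
793: h=11, h2=10, probe 11,4 → slot 4
368: h=11, h2=1, probe 11,12 → slot 12
Table: [_, 919, _, 776, 793, _, _, 844, _, _, _, 487, 368, _, _, _, _]

4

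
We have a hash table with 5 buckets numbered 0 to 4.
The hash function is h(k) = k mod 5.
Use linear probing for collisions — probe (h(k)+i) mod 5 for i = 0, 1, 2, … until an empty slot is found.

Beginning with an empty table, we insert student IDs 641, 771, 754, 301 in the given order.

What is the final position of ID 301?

641 hashes to 1; slot 1 is free → place at 1.
771 hashes to 1; 1 taken → place at 2.
754 hashes to 4; slot 4 is free → place at 4.
301 hashes to 1; 1,2 taken → place at 3.
Table: [_, 641, 771, 301, 754]

3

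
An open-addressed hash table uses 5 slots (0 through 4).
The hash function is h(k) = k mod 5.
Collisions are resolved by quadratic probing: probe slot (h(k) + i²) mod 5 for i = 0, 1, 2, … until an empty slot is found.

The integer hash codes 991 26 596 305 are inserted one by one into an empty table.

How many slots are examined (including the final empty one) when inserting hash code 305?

991: h=1 => slot 1
26: h=1, probe 1,2 => slot 2
596: h=1, probe 1,2,0 => slot 0
305: h=0, probe 0,1,4 => slot 4
Table: [596, 991, 26, —, 305]

3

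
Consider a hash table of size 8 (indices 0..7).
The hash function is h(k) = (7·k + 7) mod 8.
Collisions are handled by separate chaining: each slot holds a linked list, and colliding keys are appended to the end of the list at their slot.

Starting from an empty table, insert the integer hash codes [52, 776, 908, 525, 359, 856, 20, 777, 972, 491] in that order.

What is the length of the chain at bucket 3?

Insert 52: h=3, bucket 3 empty -> new chain.
Insert 776: h=7, bucket 7 empty -> new chain.
Insert 908: h=3, bucket 3 nonempty -> append to chain.
Insert 525: h=2, bucket 2 empty -> new chain.
Insert 359: h=0, bucket 0 empty -> new chain.
Insert 856: h=7, bucket 7 nonempty -> append to chain.
Insert 20: h=3, bucket 3 nonempty -> append to chain.
Insert 777: h=6, bucket 6 empty -> new chain.
Insert 972: h=3, bucket 3 nonempty -> append to chain.
Insert 491: h=4, bucket 4 empty -> new chain.
Final buckets:
0: 359
1: _
2: 525
3: 52 -> 908 -> 20 -> 972
4: 491
5: _
6: 777
7: 776 -> 856

4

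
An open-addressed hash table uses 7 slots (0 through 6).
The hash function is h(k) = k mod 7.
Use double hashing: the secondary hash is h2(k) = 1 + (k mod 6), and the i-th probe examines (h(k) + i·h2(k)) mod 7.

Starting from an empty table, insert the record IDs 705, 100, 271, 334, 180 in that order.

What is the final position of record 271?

0

Insert 705: h=5, slot 5 empty → index 5.
Insert 100: h=2, slot 2 empty → index 2.
Insert 271: h=5, h2=2, slot 5 occupied → index 0.
Insert 334: h=5, h2=5, slot 5 occupied → index 3.
Insert 180: h=5, h2=1, slot 5 occupied → index 6.
Table: [271, —, 100, 334, —, 705, 180]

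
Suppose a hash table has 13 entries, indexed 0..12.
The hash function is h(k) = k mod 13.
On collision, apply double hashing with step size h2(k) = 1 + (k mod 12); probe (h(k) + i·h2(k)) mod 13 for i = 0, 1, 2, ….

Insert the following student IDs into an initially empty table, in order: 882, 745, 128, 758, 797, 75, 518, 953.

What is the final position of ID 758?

10

882 hashes to 11; slot 11 is free => place at 11.
745 hashes to 4; slot 4 is free => place at 4.
128 hashes to 11, h2=9; 11 taken => place at 7.
758 hashes to 4, h2=3; 4,7 taken => place at 10.
797 hashes to 4, h2=6; 4,10 taken => place at 3.
75 hashes to 10, h2=4; 10 taken => place at 1.
518 hashes to 11, h2=3; 11,1,4,7,10 taken => place at 0.
953 hashes to 4, h2=6; 4,10,3 taken => place at 9.
Table: [518, 75, -, 797, 745, -, -, 128, -, 953, 758, 882, -]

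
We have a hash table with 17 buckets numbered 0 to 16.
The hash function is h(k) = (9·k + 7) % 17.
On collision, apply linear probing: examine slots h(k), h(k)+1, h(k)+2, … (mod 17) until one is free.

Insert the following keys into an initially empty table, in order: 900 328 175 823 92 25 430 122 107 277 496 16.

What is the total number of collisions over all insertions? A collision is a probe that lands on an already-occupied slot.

28

Insert 900: h=15, slot 15 empty -> index 15.
Insert 328: h=1, slot 1 empty -> index 1.
Insert 175: h=1, slot 1 occupied -> index 2.
Insert 823: h=2, slot 2 occupied -> index 3.
Insert 92: h=2, slots 2,3 occupied -> index 4.
Insert 25: h=11, slot 11 empty -> index 11.
Insert 430: h=1, slots 1,2,3,4 occupied -> index 5.
Insert 122: h=0, slot 0 empty -> index 0.
Insert 107: h=1, slots 1,2,3,4,5 occupied -> index 6.
Insert 277: h=1, slots 1,2,3,4,5,6 occupied -> index 7.
Insert 496: h=0, slots 0,1,2,3,4,5,6,7 occupied -> index 8.
Insert 16: h=15, slot 15 occupied -> index 16.
Table: [122, 328, 175, 823, 92, 430, 107, 277, 496, ., ., 25, ., ., ., 900, 16]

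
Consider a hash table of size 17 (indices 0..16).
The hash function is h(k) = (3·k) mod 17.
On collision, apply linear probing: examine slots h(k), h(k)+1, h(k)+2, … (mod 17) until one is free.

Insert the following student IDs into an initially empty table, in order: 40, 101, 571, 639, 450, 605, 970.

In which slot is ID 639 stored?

15

40: h=1 → slot 1
101: h=14 → slot 14
571: h=13 → slot 13
639: h=13, probe 13,14,15 → slot 15
450: h=7 → slot 7
605: h=13, probe 13,14,15,16 → slot 16
970: h=3 → slot 3
Table: [∅, 40, ∅, 970, ∅, ∅, ∅, 450, ∅, ∅, ∅, ∅, ∅, 571, 101, 639, 605]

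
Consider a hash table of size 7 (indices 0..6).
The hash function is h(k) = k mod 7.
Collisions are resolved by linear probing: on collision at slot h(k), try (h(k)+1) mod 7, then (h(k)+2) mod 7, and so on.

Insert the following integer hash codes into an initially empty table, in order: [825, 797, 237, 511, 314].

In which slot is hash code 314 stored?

3

825 hashes to 6; slot 6 is free → place at 6.
797 hashes to 6; 6 taken → place at 0.
237 hashes to 6; 6,0 taken → place at 1.
511 hashes to 0; 0,1 taken → place at 2.
314 hashes to 6; 6,0,1,2 taken → place at 3.
Table: [797, 237, 511, 314, ., ., 825]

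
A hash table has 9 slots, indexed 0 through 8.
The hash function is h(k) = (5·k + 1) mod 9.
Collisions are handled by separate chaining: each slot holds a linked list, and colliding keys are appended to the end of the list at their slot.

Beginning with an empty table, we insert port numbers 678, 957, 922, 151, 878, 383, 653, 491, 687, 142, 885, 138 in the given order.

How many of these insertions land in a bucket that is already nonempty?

8

678 -> bucket 7
957 -> bucket 7 (collision)
922 -> bucket 3
151 -> bucket 0
878 -> bucket 8
383 -> bucket 8 (collision)
653 -> bucket 8 (collision)
491 -> bucket 8 (collision)
687 -> bucket 7 (collision)
142 -> bucket 0 (collision)
885 -> bucket 7 (collision)
138 -> bucket 7 (collision)
Final buckets:
0: 151 -> 142
1: —
2: —
3: 922
4: —
5: —
6: —
7: 678 -> 957 -> 687 -> 885 -> 138
8: 878 -> 383 -> 653 -> 491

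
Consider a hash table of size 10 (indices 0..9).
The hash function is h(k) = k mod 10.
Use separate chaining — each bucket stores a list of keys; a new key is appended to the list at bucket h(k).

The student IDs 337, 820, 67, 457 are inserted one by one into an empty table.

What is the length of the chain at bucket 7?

Insert 337: h=7, bucket 7 empty → new chain.
Insert 820: h=0, bucket 0 empty → new chain.
Insert 67: h=7, bucket 7 nonempty → append to chain.
Insert 457: h=7, bucket 7 nonempty → append to chain.
Final buckets:
0: 820
1: ∅
2: ∅
3: ∅
4: ∅
5: ∅
6: ∅
7: 337 -> 67 -> 457
8: ∅
9: ∅

3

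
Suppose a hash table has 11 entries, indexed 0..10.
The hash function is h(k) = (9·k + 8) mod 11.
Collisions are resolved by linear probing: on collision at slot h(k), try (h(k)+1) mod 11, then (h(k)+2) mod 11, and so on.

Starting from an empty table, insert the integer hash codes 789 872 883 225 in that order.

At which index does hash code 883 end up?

789 hashes to 3; slot 3 is free => place at 3.
872 hashes to 2; slot 2 is free => place at 2.
883 hashes to 2; 2,3 taken => place at 4.
225 hashes to 9; slot 9 is free => place at 9.
Table: [., ., 872, 789, 883, ., ., ., ., 225, .]

4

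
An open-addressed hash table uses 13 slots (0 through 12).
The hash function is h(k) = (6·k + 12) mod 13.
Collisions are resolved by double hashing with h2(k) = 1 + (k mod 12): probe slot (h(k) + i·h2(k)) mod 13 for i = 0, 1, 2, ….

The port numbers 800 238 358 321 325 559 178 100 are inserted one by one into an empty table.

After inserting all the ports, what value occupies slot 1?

321

800: h=2 => slot 2
238: h=10 => slot 10
358: h=2, h2=11, probe 2,0 => slot 0
321: h=1 => slot 1
325: h=12 => slot 12
559: h=12, h2=8, probe 12,7 => slot 7
178: h=1, h2=11, probe 1,12,10,8 => slot 8
100: h=1, h2=5, probe 1,6 => slot 6
Table: [358, 321, 800, -, -, -, 100, 559, 178, -, 238, -, 325]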